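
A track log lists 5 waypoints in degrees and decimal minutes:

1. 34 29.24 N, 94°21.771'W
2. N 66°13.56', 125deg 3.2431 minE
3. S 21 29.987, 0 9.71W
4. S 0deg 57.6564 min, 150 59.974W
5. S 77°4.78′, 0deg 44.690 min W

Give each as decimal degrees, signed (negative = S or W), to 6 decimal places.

1. 34.487333, -94.362850
2. 66.226000, 125.054052
3. -21.499783, -0.161833
4. -0.960940, -150.999567
5. -77.079667, -0.744833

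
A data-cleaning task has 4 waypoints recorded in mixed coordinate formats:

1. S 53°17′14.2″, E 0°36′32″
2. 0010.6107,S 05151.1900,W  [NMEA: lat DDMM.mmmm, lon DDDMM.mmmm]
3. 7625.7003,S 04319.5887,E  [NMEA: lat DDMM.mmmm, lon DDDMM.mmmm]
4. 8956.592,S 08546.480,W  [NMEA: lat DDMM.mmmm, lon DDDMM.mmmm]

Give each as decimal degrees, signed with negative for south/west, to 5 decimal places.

1. -53.28728, 0.60889
2. -0.17685, -51.85317
3. -76.42834, 43.32648
4. -89.94320, -85.77467

Point 1:
  Latitude: 17′ + 14.2″ = 17.23667′; 53 + 17.23667/60 = 53.287278
  hemisphere S, so the sign is −
  λ: 0° + 36/60 + 32/3600 = 0 + 0.600000 + 0.008889 = 0.608889
  E → positive
Point 2:
  Latitude: split at 2 digits → 00° and 10.6107′; 0 + 10.6107/60 = 0.176845
  S ⇒ negate
  Lon: split at 3 digits → 051° and 51.19′; 51 + 51.19/60 = 51.853167
  W → negative
Point 3:
  Latitude: degrees = first 2 digits = 76, minutes = 25.7003; 76 + 25.7003/60 = 76.428338
  hemisphere S, so the sign is −
  Lon: split at 3 digits → 043° and 19.5887′; 43 + 19.5887/60 = 43.326478
  E ⇒ keep positive
Point 4:
  φ: degrees = first 2 digits = 89, minutes = 56.592; 89 + 56.592/60 = 89.943200
  S ⇒ negate
  λ: degrees = first 3 digits = 85, minutes = 46.48; 85 + 46.48/60 = 85.774667
  W → negative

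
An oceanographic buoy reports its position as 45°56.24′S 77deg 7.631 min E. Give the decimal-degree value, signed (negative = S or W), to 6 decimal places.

-45.937333, 77.127183

φ: 45 + 56.24/60 = 45.9373333
S ⇒ negate
λ: 7.631′ = 0.127183°; total 77.1271833
E → positive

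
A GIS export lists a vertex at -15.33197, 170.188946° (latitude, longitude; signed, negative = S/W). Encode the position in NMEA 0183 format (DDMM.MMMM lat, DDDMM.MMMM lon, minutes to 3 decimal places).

Latitude is negative → S; |value| = 15.331970
Latitude: fractional part 0.331970 → 19.91820 minutes
Lon: 170° + 0.188946 × 60 = 170° 11.33676′

1519.918,S / 17011.337,E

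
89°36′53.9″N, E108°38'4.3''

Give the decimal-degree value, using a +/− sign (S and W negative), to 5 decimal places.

Latitude: 36′ + 53.9″ = 36.89833′; 89 + 36.89833/60 = 89.614972
N ⇒ keep positive
Lon: 108 + 38/60 + 4.3/3600 = 108.634528
E ⇒ keep positive

89.61497, 108.63453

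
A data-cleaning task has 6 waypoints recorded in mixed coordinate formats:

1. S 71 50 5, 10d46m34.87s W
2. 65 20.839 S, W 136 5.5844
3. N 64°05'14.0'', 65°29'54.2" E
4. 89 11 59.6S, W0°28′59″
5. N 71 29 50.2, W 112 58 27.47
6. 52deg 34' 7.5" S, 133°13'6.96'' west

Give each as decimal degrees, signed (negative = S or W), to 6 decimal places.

1. -71.834722, -10.776353
2. -65.347317, -136.093073
3. 64.087222, 65.498389
4. -89.199889, -0.483056
5. 71.497278, -112.974297
6. -52.568750, -133.218600

Point 1:
  Lat: 71° + 50/60 + 5/3600 = 71 + 0.833333 + 0.001389 = 71.8347222
  S → negative
  Longitude: 46′ + 34.87″ = 46.58117′; 10 + 46.58117/60 = 10.7763528
  W ⇒ negate
Point 2:
  φ: 20.839′ = 0.347317°; total 65.3473167
  S → negative
  λ: 5.5844′ = 0.093073°; total 136.0930733
  W ⇒ negate
Point 3:
  Latitude: 64° + 5/60 + 14/3600 = 64 + 0.083333 + 0.003889 = 64.0872222
  N → positive
  Lon: 65 + 29/60 + 54.2/3600 = 65.4983889
  E → positive
Point 4:
  φ: 89 + 11/60 + 59.6/3600 = 89.1998889
  S → negative
  Longitude: 0° + 28/60 + 59/3600 = 0 + 0.466667 + 0.016389 = 0.4830556
  W ⇒ negate
Point 5:
  Latitude: 71 + 29/60 + 50.2/3600 = 71.4972778
  N ⇒ keep positive
  Lon: 112° + 58/60 + 27.47/3600 = 112 + 0.966667 + 0.007631 = 112.9742972
  W ⇒ negate
Point 6:
  φ: 34′ + 7.5″ = 34.12500′; 52 + 34.12500/60 = 52.5687500
  S → negative
  Longitude: 133° + 13/60 + 6.96/3600 = 133 + 0.216667 + 0.001933 = 133.2186000
  W ⇒ negate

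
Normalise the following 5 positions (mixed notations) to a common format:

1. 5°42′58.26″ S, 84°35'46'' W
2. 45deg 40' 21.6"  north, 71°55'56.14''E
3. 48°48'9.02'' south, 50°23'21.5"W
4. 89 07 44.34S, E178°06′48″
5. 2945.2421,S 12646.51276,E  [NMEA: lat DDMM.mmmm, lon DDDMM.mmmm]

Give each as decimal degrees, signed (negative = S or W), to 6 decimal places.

Point 1:
  φ: 5 + 42/60 + 58.26/3600 = 5.7161833
  S → negative
  λ: 84° + 35/60 + 46/3600 = 84 + 0.583333 + 0.012778 = 84.5961111
  W ⇒ negate
Point 2:
  Latitude: 40′ + 21.6″ = 40.36000′; 45 + 40.36000/60 = 45.6726667
  N → positive
  Longitude: 71° + 55/60 + 56.14/3600 = 71 + 0.916667 + 0.015594 = 71.9322611
  E ⇒ keep positive
Point 3:
  Latitude: 48 + 48/60 + 9.02/3600 = 48.8025056
  S ⇒ negate
  λ: 50 + 23/60 + 21.5/3600 = 50.3893056
  W ⇒ negate
Point 4:
  φ: 89 + 7/60 + 44.34/3600 = 89.1289833
  S ⇒ negate
  Longitude: 178° + 6/60 + 48/3600 = 178 + 0.100000 + 0.013333 = 178.1133333
  E ⇒ keep positive
Point 5:
  Latitude: split at 2 digits → 29° and 45.2421′; 29 + 45.2421/60 = 29.7540350
  S → negative
  Lon: degrees = first 3 digits = 126, minutes = 46.51276; 126 + 46.51276/60 = 126.7752127
  E ⇒ keep positive

1. -5.716183, -84.596111
2. 45.672667, 71.932261
3. -48.802506, -50.389306
4. -89.128983, 178.113333
5. -29.754035, 126.775213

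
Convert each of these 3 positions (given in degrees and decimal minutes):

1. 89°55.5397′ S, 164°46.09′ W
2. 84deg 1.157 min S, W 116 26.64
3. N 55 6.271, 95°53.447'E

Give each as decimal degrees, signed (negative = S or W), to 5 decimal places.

1. -89.92566, -164.76817
2. -84.01928, -116.44400
3. 55.10452, 95.89078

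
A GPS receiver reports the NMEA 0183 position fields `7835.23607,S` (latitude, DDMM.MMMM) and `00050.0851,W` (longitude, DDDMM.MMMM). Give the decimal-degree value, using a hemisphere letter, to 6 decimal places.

78.587268° S, 0.834752° W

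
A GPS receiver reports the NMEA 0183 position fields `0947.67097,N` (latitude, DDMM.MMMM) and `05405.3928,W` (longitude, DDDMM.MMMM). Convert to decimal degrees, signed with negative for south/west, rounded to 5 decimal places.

Lat: split at 2 digits → 09° and 47.67097′; 9 + 47.67097/60 = 9.794516
N → positive
Longitude: split at 3 digits → 054° and 5.3928′; 54 + 5.3928/60 = 54.089880
W → negative

9.79452, -54.08988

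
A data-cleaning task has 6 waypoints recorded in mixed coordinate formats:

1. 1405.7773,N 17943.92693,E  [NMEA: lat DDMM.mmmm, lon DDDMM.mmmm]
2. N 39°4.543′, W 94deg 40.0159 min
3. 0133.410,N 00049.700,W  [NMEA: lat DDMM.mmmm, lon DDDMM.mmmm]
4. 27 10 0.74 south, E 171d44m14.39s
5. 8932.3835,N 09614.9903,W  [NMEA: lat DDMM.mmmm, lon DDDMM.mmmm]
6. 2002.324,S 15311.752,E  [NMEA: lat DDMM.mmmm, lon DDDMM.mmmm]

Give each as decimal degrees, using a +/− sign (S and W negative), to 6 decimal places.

Point 1:
  Lat: split at 2 digits → 14° and 5.7773′; 14 + 5.7773/60 = 14.0962883
  N → positive
  λ: split at 3 digits → 179° and 43.92693′; 179 + 43.92693/60 = 179.7321155
  E ⇒ keep positive
Point 2:
  φ: 39 + 4.543/60 = 39.0757167
  N ⇒ keep positive
  Lon: 94 + 40.0159/60 = 94.6669317
  W ⇒ negate
Point 3:
  Lat: split at 2 digits → 01° and 33.41′; 1 + 33.41/60 = 1.5568333
  N ⇒ keep positive
  Longitude: split at 3 digits → 000° and 49.7′; 0 + 49.7/60 = 0.8283333
  hemisphere W, so the sign is −
Point 4:
  φ: 27° + 10/60 + 0.74/3600 = 27 + 0.166667 + 0.000206 = 27.1668722
  S → negative
  Longitude: 171 + 44/60 + 14.39/3600 = 171.7373306
  E → positive
Point 5:
  φ: degrees = first 2 digits = 89, minutes = 32.3835; 89 + 32.3835/60 = 89.5397250
  N → positive
  λ: degrees = first 3 digits = 96, minutes = 14.9903; 96 + 14.9903/60 = 96.2498383
  hemisphere W, so the sign is −
Point 6:
  φ: degrees = first 2 digits = 20, minutes = 2.324; 20 + 2.324/60 = 20.0387333
  hemisphere S, so the sign is −
  Lon: degrees = first 3 digits = 153, minutes = 11.752; 153 + 11.752/60 = 153.1958667
  E → positive

1. 14.096288, 179.732116
2. 39.075717, -94.666932
3. 1.556833, -0.828333
4. -27.166872, 171.737331
5. 89.539725, -96.249838
6. -20.038733, 153.195867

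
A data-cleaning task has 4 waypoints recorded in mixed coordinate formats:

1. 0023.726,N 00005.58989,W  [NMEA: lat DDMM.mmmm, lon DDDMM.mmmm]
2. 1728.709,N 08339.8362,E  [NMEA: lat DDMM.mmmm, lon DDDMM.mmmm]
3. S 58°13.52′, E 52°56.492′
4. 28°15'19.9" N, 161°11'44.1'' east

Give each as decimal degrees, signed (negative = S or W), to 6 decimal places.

1. 0.395433, -0.093165
2. 17.478483, 83.663937
3. -58.225333, 52.941533
4. 28.255528, 161.195583

Point 1:
  Lat: split at 2 digits → 00° and 23.726′; 0 + 23.726/60 = 0.3954333
  N ⇒ keep positive
  λ: split at 3 digits → 000° and 5.58989′; 0 + 5.58989/60 = 0.0931648
  hemisphere W, so the sign is −
Point 2:
  φ: split at 2 digits → 17° and 28.709′; 17 + 28.709/60 = 17.4784833
  N → positive
  Lon: degrees = first 3 digits = 83, minutes = 39.8362; 83 + 39.8362/60 = 83.6639367
  E ⇒ keep positive
Point 3:
  φ: 13.52′ = 0.225333°; total 58.2253333
  S ⇒ negate
  Longitude: 56.492′ = 0.941533°; total 52.9415333
  E → positive
Point 4:
  Lat: 28 + 15/60 + 19.9/3600 = 28.2555278
  N ⇒ keep positive
  Lon: 161° + 11/60 + 44.1/3600 = 161 + 0.183333 + 0.012250 = 161.1955833
  E ⇒ keep positive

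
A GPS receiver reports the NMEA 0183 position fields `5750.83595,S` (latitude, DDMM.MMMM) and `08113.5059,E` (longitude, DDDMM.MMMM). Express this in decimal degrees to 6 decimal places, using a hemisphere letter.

57.847266° S, 81.225098° E

Latitude: split at 2 digits → 57° and 50.83595′; 57 + 50.83595/60 = 57.8472658
Lon: degrees = first 3 digits = 81, minutes = 13.5059; 81 + 13.5059/60 = 81.2250983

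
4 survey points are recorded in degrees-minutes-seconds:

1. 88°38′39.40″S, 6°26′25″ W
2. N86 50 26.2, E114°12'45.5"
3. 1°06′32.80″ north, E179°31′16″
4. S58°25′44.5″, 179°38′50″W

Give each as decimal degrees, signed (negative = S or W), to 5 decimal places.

Point 1:
  φ: 88° + 38/60 + 39.4/3600 = 88 + 0.633333 + 0.010944 = 88.644278
  hemisphere S, so the sign is −
  Longitude: 26′ + 25″ = 26.41667′; 6 + 26.41667/60 = 6.440278
  W ⇒ negate
Point 2:
  Latitude: 50′ + 26.2″ = 50.43667′; 86 + 50.43667/60 = 86.840611
  N → positive
  λ: 114 + 12/60 + 45.5/3600 = 114.212639
  E → positive
Point 3:
  φ: 1 + 6/60 + 32.8/3600 = 1.109111
  N → positive
  Lon: 31′ + 16″ = 31.26667′; 179 + 31.26667/60 = 179.521111
  E → positive
Point 4:
  Lat: 25′ + 44.5″ = 25.74167′; 58 + 25.74167/60 = 58.429028
  S → negative
  λ: 179 + 38/60 + 50/3600 = 179.647222
  hemisphere W, so the sign is −

1. -88.64428, -6.44028
2. 86.84061, 114.21264
3. 1.10911, 179.52111
4. -58.42903, -179.64722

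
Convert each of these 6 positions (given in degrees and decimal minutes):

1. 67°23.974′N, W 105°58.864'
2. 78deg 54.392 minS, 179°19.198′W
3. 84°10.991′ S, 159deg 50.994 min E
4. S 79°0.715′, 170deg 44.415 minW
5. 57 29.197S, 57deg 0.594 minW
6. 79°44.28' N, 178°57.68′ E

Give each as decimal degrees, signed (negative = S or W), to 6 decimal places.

1. 67.399567, -105.981067
2. -78.906533, -179.319967
3. -84.183183, 159.849900
4. -79.011917, -170.740250
5. -57.486617, -57.009900
6. 79.738000, 178.961333

Point 1:
  Latitude: 23.974′ = 0.399567°; total 67.3995667
  N → positive
  λ: 58.864′ = 0.981067°; total 105.9810667
  W ⇒ negate
Point 2:
  Lat: 78 + 54.392/60 = 78.9065333
  S ⇒ negate
  Lon: 19.198′ = 0.319967°; total 179.3199667
  hemisphere W, so the sign is −
Point 3:
  Lat: 10.991′ = 0.183183°; total 84.1831833
  hemisphere S, so the sign is −
  Lon: 50.994′ = 0.849900°; total 159.8499000
  E → positive
Point 4:
  Lat: 0.715′ = 0.011917°; total 79.0119167
  S → negative
  λ: 170 + 44.415/60 = 170.7402500
  W → negative
Point 5:
  Lat: 29.197′ = 0.486617°; total 57.4866167
  S → negative
  Lon: 57 + 0.594/60 = 57.0099000
  W → negative
Point 6:
  Lat: 44.28′ = 0.738000°; total 79.7380000
  N → positive
  Lon: 57.68′ = 0.961333°; total 178.9613333
  E → positive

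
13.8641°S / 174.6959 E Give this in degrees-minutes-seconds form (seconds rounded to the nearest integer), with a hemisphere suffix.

13°51′51″ S, 174°41′45″ E

Latitude: 0.864100 × 60 = 51.84600′ → 51′, remainder × 60 = 50.76″
λ: whole degrees 174; 41.75400′ → 41′ and 45.24″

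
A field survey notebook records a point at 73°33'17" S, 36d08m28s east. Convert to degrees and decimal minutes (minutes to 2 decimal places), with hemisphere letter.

73° 33.28′ S, 36° 8.47′ E

Lat: 33 + 17/60 = 33.2833′
Lon: seconds/60 = 0.46667; minutes = 8 + 0.46667 = 8.4667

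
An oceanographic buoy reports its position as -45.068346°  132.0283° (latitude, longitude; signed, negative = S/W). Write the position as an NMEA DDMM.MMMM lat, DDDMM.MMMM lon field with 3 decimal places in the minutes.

Latitude is negative → S; |value| = 45.068346
φ: 45° + 0.068346 × 60 = 45° 4.10076′
Longitude: minutes = (132.028300 − 132) × 60 = 1.69800

4504.101,S / 13201.698,E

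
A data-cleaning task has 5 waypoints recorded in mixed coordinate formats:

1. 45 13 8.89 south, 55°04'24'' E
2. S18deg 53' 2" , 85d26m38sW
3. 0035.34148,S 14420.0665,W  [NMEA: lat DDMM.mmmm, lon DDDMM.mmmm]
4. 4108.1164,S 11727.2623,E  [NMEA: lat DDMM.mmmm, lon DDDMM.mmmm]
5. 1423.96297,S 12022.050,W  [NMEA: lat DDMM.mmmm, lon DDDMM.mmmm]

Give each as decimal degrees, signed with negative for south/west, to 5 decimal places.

Point 1:
  φ: 13′ + 8.89″ = 13.14817′; 45 + 13.14817/60 = 45.219136
  hemisphere S, so the sign is −
  λ: 4′ + 24″ = 4.40000′; 55 + 4.40000/60 = 55.073333
  E → positive
Point 2:
  Lat: 53′ + 2″ = 53.03333′; 18 + 53.03333/60 = 18.883889
  S → negative
  λ: 85° + 26/60 + 38/3600 = 85 + 0.433333 + 0.010556 = 85.443889
  W → negative
Point 3:
  Latitude: split at 2 digits → 00° and 35.34148′; 0 + 35.34148/60 = 0.589025
  S → negative
  Longitude: split at 3 digits → 144° and 20.0665′; 144 + 20.0665/60 = 144.334442
  hemisphere W, so the sign is −
Point 4:
  φ: split at 2 digits → 41° and 8.1164′; 41 + 8.1164/60 = 41.135273
  hemisphere S, so the sign is −
  λ: split at 3 digits → 117° and 27.2623′; 117 + 27.2623/60 = 117.454372
  E → positive
Point 5:
  Lat: degrees = first 2 digits = 14, minutes = 23.96297; 14 + 23.96297/60 = 14.399383
  S → negative
  Lon: degrees = first 3 digits = 120, minutes = 22.05; 120 + 22.05/60 = 120.367500
  W ⇒ negate

1. -45.21914, 55.07333
2. -18.88389, -85.44389
3. -0.58902, -144.33444
4. -41.13527, 117.45437
5. -14.39938, -120.36750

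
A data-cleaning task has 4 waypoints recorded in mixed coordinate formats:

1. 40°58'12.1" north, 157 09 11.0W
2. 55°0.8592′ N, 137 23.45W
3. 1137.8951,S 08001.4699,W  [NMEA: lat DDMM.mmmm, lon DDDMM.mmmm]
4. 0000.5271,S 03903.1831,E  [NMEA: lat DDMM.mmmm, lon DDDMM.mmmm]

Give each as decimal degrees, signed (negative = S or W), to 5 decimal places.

1. 40.97003, -157.15306
2. 55.01432, -137.39083
3. -11.63159, -80.02450
4. -0.00879, 39.05305

Point 1:
  φ: 58′ + 12.1″ = 58.20167′; 40 + 58.20167/60 = 40.970028
  N ⇒ keep positive
  Longitude: 157 + 9/60 + 11/3600 = 157.153056
  W ⇒ negate
Point 2:
  Lat: 0.8592′ = 0.014320°; total 55.014320
  N ⇒ keep positive
  λ: 137 + 23.45/60 = 137.390833
  W ⇒ negate
Point 3:
  φ: degrees = first 2 digits = 11, minutes = 37.8951; 11 + 37.8951/60 = 11.631585
  S ⇒ negate
  Lon: split at 3 digits → 080° and 1.4699′; 80 + 1.4699/60 = 80.024498
  W ⇒ negate
Point 4:
  Lat: degrees = first 2 digits = 0, minutes = 0.5271; 0 + 0.5271/60 = 0.008785
  hemisphere S, so the sign is −
  Longitude: degrees = first 3 digits = 39, minutes = 3.1831; 39 + 3.1831/60 = 39.053052
  E ⇒ keep positive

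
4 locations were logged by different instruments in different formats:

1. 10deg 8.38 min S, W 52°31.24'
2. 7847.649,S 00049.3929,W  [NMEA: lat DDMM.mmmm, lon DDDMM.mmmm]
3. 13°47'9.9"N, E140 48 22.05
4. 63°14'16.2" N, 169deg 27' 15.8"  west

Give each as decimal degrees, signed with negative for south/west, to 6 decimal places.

Point 1:
  φ: 10 + 8.38/60 = 10.1396667
  S → negative
  Longitude: 52 + 31.24/60 = 52.5206667
  W → negative
Point 2:
  Lat: split at 2 digits → 78° and 47.649′; 78 + 47.649/60 = 78.7941500
  hemisphere S, so the sign is −
  λ: split at 3 digits → 000° and 49.3929′; 0 + 49.3929/60 = 0.8232150
  W → negative
Point 3:
  Latitude: 13 + 47/60 + 9.9/3600 = 13.7860833
  N → positive
  λ: 48′ + 22.05″ = 48.36750′; 140 + 48.36750/60 = 140.8061250
  E ⇒ keep positive
Point 4:
  φ: 63 + 14/60 + 16.2/3600 = 63.2378333
  N → positive
  λ: 27′ + 15.8″ = 27.26333′; 169 + 27.26333/60 = 169.4543889
  W ⇒ negate

1. -10.139667, -52.520667
2. -78.794150, -0.823215
3. 13.786083, 140.806125
4. 63.237833, -169.454389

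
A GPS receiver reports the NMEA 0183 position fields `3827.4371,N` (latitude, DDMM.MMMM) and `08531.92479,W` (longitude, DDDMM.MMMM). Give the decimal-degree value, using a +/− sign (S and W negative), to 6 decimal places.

38.457285, -85.532080

Latitude: split at 2 digits → 38° and 27.4371′; 38 + 27.4371/60 = 38.4572850
N → positive
Longitude: degrees = first 3 digits = 85, minutes = 31.92479; 85 + 31.92479/60 = 85.5320798
W → negative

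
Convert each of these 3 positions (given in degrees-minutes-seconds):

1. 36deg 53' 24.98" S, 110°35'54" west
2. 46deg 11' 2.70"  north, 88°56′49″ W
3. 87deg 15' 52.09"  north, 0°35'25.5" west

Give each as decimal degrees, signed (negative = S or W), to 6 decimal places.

1. -36.890272, -110.598333
2. 46.184083, -88.946944
3. 87.264469, -0.590417

Point 1:
  Lat: 53′ + 24.98″ = 53.41633′; 36 + 53.41633/60 = 36.8902722
  S → negative
  Longitude: 35′ + 54″ = 35.90000′; 110 + 35.90000/60 = 110.5983333
  hemisphere W, so the sign is −
Point 2:
  Lat: 11′ + 2.7″ = 11.04500′; 46 + 11.04500/60 = 46.1840833
  N ⇒ keep positive
  Lon: 56′ + 49″ = 56.81667′; 88 + 56.81667/60 = 88.9469444
  W ⇒ negate
Point 3:
  Lat: 87° + 15/60 + 52.09/3600 = 87 + 0.250000 + 0.014469 = 87.2644694
  N → positive
  λ: 0 + 35/60 + 25.5/3600 = 0.5904167
  W → negative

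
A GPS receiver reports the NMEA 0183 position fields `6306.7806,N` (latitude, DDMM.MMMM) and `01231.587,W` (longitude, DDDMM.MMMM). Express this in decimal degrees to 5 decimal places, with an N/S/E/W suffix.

63.11301° N, 12.52645° W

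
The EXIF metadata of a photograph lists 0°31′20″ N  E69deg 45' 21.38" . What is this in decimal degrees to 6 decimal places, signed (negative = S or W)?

0.522222, 69.755939

φ: 0 + 31/60 + 20/3600 = 0.5222222
N ⇒ keep positive
Lon: 45′ + 21.38″ = 45.35633′; 69 + 45.35633/60 = 69.7559389
E ⇒ keep positive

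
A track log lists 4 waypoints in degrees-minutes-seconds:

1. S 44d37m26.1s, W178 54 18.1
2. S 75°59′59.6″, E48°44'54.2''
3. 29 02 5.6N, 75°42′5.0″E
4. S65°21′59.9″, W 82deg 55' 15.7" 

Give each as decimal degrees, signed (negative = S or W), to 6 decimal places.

Point 1:
  φ: 37′ + 26.1″ = 37.43500′; 44 + 37.43500/60 = 44.6239167
  hemisphere S, so the sign is −
  Lon: 178 + 54/60 + 18.1/3600 = 178.9050278
  W ⇒ negate
Point 2:
  Lat: 75° + 59/60 + 59.6/3600 = 75 + 0.983333 + 0.016556 = 75.9998889
  hemisphere S, so the sign is −
  Lon: 48 + 44/60 + 54.2/3600 = 48.7483889
  E → positive
Point 3:
  φ: 29 + 2/60 + 5.6/3600 = 29.0348889
  N ⇒ keep positive
  Lon: 75 + 42/60 + 5/3600 = 75.7013889
  E ⇒ keep positive
Point 4:
  Latitude: 65° + 21/60 + 59.9/3600 = 65 + 0.350000 + 0.016639 = 65.3666389
  hemisphere S, so the sign is −
  Lon: 82 + 55/60 + 15.7/3600 = 82.9210278
  W → negative

1. -44.623917, -178.905028
2. -75.999889, 48.748389
3. 29.034889, 75.701389
4. -65.366639, -82.921028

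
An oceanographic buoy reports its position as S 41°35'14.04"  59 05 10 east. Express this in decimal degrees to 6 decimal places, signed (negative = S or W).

φ: 41 + 35/60 + 14.04/3600 = 41.5872333
S → negative
λ: 59° + 5/60 + 10/3600 = 59 + 0.083333 + 0.002778 = 59.0861111
E ⇒ keep positive

-41.587233, 59.086111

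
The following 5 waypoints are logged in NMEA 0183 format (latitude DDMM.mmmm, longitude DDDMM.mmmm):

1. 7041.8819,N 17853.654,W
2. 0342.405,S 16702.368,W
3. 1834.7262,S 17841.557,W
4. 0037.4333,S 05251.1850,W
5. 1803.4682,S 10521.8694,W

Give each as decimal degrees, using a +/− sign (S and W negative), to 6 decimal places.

Point 1:
  Lat: split at 2 digits → 70° and 41.8819′; 70 + 41.8819/60 = 70.6980317
  N → positive
  Lon: split at 3 digits → 178° and 53.654′; 178 + 53.654/60 = 178.8942333
  hemisphere W, so the sign is −
Point 2:
  Latitude: split at 2 digits → 03° and 42.405′; 3 + 42.405/60 = 3.7067500
  hemisphere S, so the sign is −
  λ: degrees = first 3 digits = 167, minutes = 2.368; 167 + 2.368/60 = 167.0394667
  W → negative
Point 3:
  Latitude: degrees = first 2 digits = 18, minutes = 34.7262; 18 + 34.7262/60 = 18.5787700
  S ⇒ negate
  Lon: degrees = first 3 digits = 178, minutes = 41.557; 178 + 41.557/60 = 178.6926167
  W → negative
Point 4:
  Lat: split at 2 digits → 00° and 37.4333′; 0 + 37.4333/60 = 0.6238883
  hemisphere S, so the sign is −
  Longitude: split at 3 digits → 052° and 51.185′; 52 + 51.185/60 = 52.8530833
  W → negative
Point 5:
  φ: split at 2 digits → 18° and 3.4682′; 18 + 3.4682/60 = 18.0578033
  S → negative
  Lon: split at 3 digits → 105° and 21.8694′; 105 + 21.8694/60 = 105.3644900
  W ⇒ negate

1. 70.698032, -178.894233
2. -3.706750, -167.039467
3. -18.578770, -178.692617
4. -0.623888, -52.853083
5. -18.057803, -105.364490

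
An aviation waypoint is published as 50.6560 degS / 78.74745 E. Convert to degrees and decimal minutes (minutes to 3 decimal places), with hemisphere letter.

50° 39.360′ S, 78° 44.847′ E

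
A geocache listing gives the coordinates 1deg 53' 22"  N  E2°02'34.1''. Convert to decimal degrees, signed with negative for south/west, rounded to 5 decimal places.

1.88944, 2.04281

Latitude: 1 + 53/60 + 22/3600 = 1.889444
N → positive
λ: 2° + 2/60 + 34.1/3600 = 2 + 0.033333 + 0.009472 = 2.042806
E → positive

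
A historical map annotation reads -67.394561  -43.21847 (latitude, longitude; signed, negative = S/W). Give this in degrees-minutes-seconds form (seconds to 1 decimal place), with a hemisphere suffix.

Latitude is negative → S; |value| = 67.394561
Latitude: 0.394561 × 60 = 23.67366′ → 23′, remainder × 60 = 40.420″
Longitude is negative → W; |value| = 43.218470
λ: 0.218470° → 13.10820′; 0.10820 × 60 = 6.492″

67°23′40.4″ S, 43°13′6.5″ W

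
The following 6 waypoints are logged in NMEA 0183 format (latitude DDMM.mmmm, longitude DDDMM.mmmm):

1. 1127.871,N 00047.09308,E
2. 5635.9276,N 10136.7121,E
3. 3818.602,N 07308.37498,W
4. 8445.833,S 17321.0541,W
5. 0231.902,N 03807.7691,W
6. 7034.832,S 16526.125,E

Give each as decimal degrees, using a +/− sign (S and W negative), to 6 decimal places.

1. 11.464517, 0.784885
2. 56.598793, 101.611868
3. 38.310033, -73.139583
4. -84.763883, -173.350902
5. 2.531700, -38.129485
6. -70.580533, 165.435417

Point 1:
  Latitude: split at 2 digits → 11° and 27.871′; 11 + 27.871/60 = 11.4645167
  N → positive
  Lon: split at 3 digits → 000° and 47.09308′; 0 + 47.09308/60 = 0.7848847
  E ⇒ keep positive
Point 2:
  Latitude: degrees = first 2 digits = 56, minutes = 35.9276; 56 + 35.9276/60 = 56.5987933
  N ⇒ keep positive
  Longitude: split at 3 digits → 101° and 36.7121′; 101 + 36.7121/60 = 101.6118683
  E ⇒ keep positive
Point 3:
  φ: degrees = first 2 digits = 38, minutes = 18.602; 38 + 18.602/60 = 38.3100333
  N → positive
  Longitude: split at 3 digits → 073° and 8.37498′; 73 + 8.37498/60 = 73.1395830
  hemisphere W, so the sign is −
Point 4:
  Lat: degrees = first 2 digits = 84, minutes = 45.833; 84 + 45.833/60 = 84.7638833
  S ⇒ negate
  Longitude: split at 3 digits → 173° and 21.0541′; 173 + 21.0541/60 = 173.3509017
  hemisphere W, so the sign is −
Point 5:
  φ: degrees = first 2 digits = 2, minutes = 31.902; 2 + 31.902/60 = 2.5317000
  N → positive
  λ: degrees = first 3 digits = 38, minutes = 7.7691; 38 + 7.7691/60 = 38.1294850
  W → negative
Point 6:
  Lat: split at 2 digits → 70° and 34.832′; 70 + 34.832/60 = 70.5805333
  S → negative
  Longitude: split at 3 digits → 165° and 26.125′; 165 + 26.125/60 = 165.4354167
  E → positive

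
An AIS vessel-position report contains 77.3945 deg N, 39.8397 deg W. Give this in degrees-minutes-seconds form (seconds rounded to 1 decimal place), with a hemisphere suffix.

77°23′40.2″ N, 39°50′22.9″ W

φ: whole degrees 77; 23.67000′ → 23′ and 40.200″
λ: whole degrees 39; 50.38200′ → 50′ and 22.920″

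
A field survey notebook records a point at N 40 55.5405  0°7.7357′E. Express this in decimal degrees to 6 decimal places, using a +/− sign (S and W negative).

40.925675, 0.128928

Lat: 55.5405′ = 0.925675°; total 40.9256750
N → positive
λ: 0 + 7.7357/60 = 0.1289283
E → positive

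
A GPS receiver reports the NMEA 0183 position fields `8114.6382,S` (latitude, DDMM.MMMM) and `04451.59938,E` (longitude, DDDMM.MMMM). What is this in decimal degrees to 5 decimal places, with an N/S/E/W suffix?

Lat: split at 2 digits → 81° and 14.6382′; 81 + 14.6382/60 = 81.243970
Longitude: split at 3 digits → 044° and 51.59938′; 44 + 51.59938/60 = 44.859990

81.24397° S, 44.85999° E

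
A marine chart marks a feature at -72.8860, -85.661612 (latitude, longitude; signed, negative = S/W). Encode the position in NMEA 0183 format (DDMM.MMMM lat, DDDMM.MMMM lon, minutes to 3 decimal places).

7253.160,S / 08539.697,W

Latitude is negative → S; |value| = 72.886000
Latitude: minutes = (72.886000 − 72) × 60 = 53.16000
Longitude is negative → W; |value| = 85.661612
Longitude: fractional part 0.661612 → 39.69672 minutes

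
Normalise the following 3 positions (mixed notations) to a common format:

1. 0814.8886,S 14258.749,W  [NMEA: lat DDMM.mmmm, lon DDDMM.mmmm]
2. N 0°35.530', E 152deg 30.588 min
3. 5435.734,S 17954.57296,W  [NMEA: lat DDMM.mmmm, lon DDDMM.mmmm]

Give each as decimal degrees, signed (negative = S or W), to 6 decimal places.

1. -8.248143, -142.979150
2. 0.592167, 152.509800
3. -54.595567, -179.909549

Point 1:
  Latitude: degrees = first 2 digits = 8, minutes = 14.8886; 8 + 14.8886/60 = 8.2481433
  S → negative
  Longitude: degrees = first 3 digits = 142, minutes = 58.749; 142 + 58.749/60 = 142.9791500
  hemisphere W, so the sign is −
Point 2:
  Lat: 0 + 35.53/60 = 0.5921667
  N ⇒ keep positive
  Longitude: 152 + 30.588/60 = 152.5098000
  E → positive
Point 3:
  Latitude: degrees = first 2 digits = 54, minutes = 35.734; 54 + 35.734/60 = 54.5955667
  S ⇒ negate
  Longitude: degrees = first 3 digits = 179, minutes = 54.57296; 179 + 54.57296/60 = 179.9095493
  W ⇒ negate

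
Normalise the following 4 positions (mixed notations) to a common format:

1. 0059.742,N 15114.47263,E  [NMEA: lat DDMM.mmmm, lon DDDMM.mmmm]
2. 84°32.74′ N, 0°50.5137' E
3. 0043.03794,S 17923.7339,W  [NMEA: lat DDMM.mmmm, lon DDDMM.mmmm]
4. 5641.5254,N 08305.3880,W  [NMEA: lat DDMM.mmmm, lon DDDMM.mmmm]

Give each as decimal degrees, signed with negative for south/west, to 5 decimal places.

1. 0.99570, 151.24121
2. 84.54567, 0.84190
3. -0.71730, -179.39557
4. 56.69209, -83.08980

Point 1:
  φ: split at 2 digits → 00° and 59.742′; 0 + 59.742/60 = 0.995700
  N ⇒ keep positive
  Lon: split at 3 digits → 151° and 14.47263′; 151 + 14.47263/60 = 151.241211
  E ⇒ keep positive
Point 2:
  Latitude: 32.74′ = 0.545667°; total 84.545667
  N ⇒ keep positive
  Lon: 0 + 50.5137/60 = 0.841895
  E ⇒ keep positive
Point 3:
  φ: degrees = first 2 digits = 0, minutes = 43.03794; 0 + 43.03794/60 = 0.717299
  S → negative
  Lon: degrees = first 3 digits = 179, minutes = 23.7339; 179 + 23.7339/60 = 179.395565
  W → negative
Point 4:
  Latitude: split at 2 digits → 56° and 41.5254′; 56 + 41.5254/60 = 56.692090
  N → positive
  Lon: degrees = first 3 digits = 83, minutes = 5.388; 83 + 5.388/60 = 83.089800
  W ⇒ negate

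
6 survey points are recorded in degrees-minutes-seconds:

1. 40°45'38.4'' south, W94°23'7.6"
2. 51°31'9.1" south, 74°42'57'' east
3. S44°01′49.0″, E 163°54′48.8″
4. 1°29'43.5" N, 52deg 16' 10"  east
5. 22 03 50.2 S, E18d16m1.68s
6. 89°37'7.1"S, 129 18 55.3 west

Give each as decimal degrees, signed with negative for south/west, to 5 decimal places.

Point 1:
  Latitude: 40 + 45/60 + 38.4/3600 = 40.760667
  S → negative
  Lon: 23′ + 7.6″ = 23.12667′; 94 + 23.12667/60 = 94.385444
  W → negative
Point 2:
  φ: 31′ + 9.1″ = 31.15167′; 51 + 31.15167/60 = 51.519194
  hemisphere S, so the sign is −
  λ: 74° + 42/60 + 57/3600 = 74 + 0.700000 + 0.015833 = 74.715833
  E ⇒ keep positive
Point 3:
  φ: 44° + 1/60 + 49/3600 = 44 + 0.016667 + 0.013611 = 44.030278
  S ⇒ negate
  Longitude: 163° + 54/60 + 48.8/3600 = 163 + 0.900000 + 0.013556 = 163.913556
  E ⇒ keep positive
Point 4:
  Latitude: 29′ + 43.5″ = 29.72500′; 1 + 29.72500/60 = 1.495417
  N → positive
  Lon: 16′ + 10″ = 16.16667′; 52 + 16.16667/60 = 52.269444
  E ⇒ keep positive
Point 5:
  φ: 22° + 3/60 + 50.2/3600 = 22 + 0.050000 + 0.013944 = 22.063944
  hemisphere S, so the sign is −
  Longitude: 18° + 16/60 + 1.68/3600 = 18 + 0.266667 + 0.000467 = 18.267133
  E ⇒ keep positive
Point 6:
  Lat: 89 + 37/60 + 7.1/3600 = 89.618639
  S → negative
  λ: 18′ + 55.3″ = 18.92167′; 129 + 18.92167/60 = 129.315361
  W ⇒ negate

1. -40.76067, -94.38544
2. -51.51919, 74.71583
3. -44.03028, 163.91356
4. 1.49542, 52.26944
5. -22.06394, 18.26713
6. -89.61864, -129.31536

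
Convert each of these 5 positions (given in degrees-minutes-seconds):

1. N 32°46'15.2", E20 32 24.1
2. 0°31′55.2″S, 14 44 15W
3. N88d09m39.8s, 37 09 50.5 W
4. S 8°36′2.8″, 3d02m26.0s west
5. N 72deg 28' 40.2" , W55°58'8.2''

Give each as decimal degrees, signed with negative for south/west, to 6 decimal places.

1. 32.770889, 20.540028
2. -0.532000, -14.737500
3. 88.161056, -37.164028
4. -8.600778, -3.040556
5. 72.477833, -55.968944

Point 1:
  Lat: 32 + 46/60 + 15.2/3600 = 32.7708889
  N → positive
  λ: 20° + 32/60 + 24.1/3600 = 20 + 0.533333 + 0.006694 = 20.5400278
  E → positive
Point 2:
  φ: 0° + 31/60 + 55.2/3600 = 0 + 0.516667 + 0.015333 = 0.5320000
  hemisphere S, so the sign is −
  Lon: 14° + 44/60 + 15/3600 = 14 + 0.733333 + 0.004167 = 14.7375000
  hemisphere W, so the sign is −
Point 3:
  Latitude: 88° + 9/60 + 39.8/3600 = 88 + 0.150000 + 0.011056 = 88.1610556
  N → positive
  Lon: 37° + 9/60 + 50.5/3600 = 37 + 0.150000 + 0.014028 = 37.1640278
  W → negative
Point 4:
  Lat: 8 + 36/60 + 2.8/3600 = 8.6007778
  hemisphere S, so the sign is −
  Longitude: 3 + 2/60 + 26/3600 = 3.0405556
  W ⇒ negate
Point 5:
  Lat: 72 + 28/60 + 40.2/3600 = 72.4778333
  N → positive
  λ: 58′ + 8.2″ = 58.13667′; 55 + 58.13667/60 = 55.9689444
  W → negative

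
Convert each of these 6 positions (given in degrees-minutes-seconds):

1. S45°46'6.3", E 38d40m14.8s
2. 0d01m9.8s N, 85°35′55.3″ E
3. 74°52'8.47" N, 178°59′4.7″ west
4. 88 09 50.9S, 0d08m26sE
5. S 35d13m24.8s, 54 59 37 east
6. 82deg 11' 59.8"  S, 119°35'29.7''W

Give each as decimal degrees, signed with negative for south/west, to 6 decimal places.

1. -45.768417, 38.670778
2. 0.019389, 85.598694
3. 74.869019, -178.984639
4. -88.164139, 0.140556
5. -35.223556, 54.993611
6. -82.199944, -119.591583

Point 1:
  φ: 45° + 46/60 + 6.3/3600 = 45 + 0.766667 + 0.001750 = 45.7684167
  S ⇒ negate
  Lon: 40′ + 14.8″ = 40.24667′; 38 + 40.24667/60 = 38.6707778
  E ⇒ keep positive
Point 2:
  Lat: 0 + 1/60 + 9.8/3600 = 0.0193889
  N → positive
  Longitude: 35′ + 55.3″ = 35.92167′; 85 + 35.92167/60 = 85.5986944
  E ⇒ keep positive
Point 3:
  Latitude: 52′ + 8.47″ = 52.14117′; 74 + 52.14117/60 = 74.8690194
  N → positive
  Longitude: 178° + 59/60 + 4.7/3600 = 178 + 0.983333 + 0.001306 = 178.9846389
  hemisphere W, so the sign is −
Point 4:
  Lat: 88° + 9/60 + 50.9/3600 = 88 + 0.150000 + 0.014139 = 88.1641389
  S ⇒ negate
  λ: 0 + 8/60 + 26/3600 = 0.1405556
  E → positive
Point 5:
  Lat: 35° + 13/60 + 24.8/3600 = 35 + 0.216667 + 0.006889 = 35.2235556
  S → negative
  λ: 54° + 59/60 + 37/3600 = 54 + 0.983333 + 0.010278 = 54.9936111
  E ⇒ keep positive
Point 6:
  Latitude: 82 + 11/60 + 59.8/3600 = 82.1999444
  hemisphere S, so the sign is −
  λ: 119 + 35/60 + 29.7/3600 = 119.5915833
  W ⇒ negate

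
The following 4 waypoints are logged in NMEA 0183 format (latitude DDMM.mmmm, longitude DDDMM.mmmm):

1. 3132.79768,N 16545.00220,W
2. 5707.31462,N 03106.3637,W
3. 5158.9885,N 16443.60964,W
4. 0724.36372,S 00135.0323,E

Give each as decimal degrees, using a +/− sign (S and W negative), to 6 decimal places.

1. 31.546628, -165.750037
2. 57.121910, -31.106062
3. 51.983142, -164.726827
4. -7.406062, 1.583872

Point 1:
  Latitude: split at 2 digits → 31° and 32.79768′; 31 + 32.79768/60 = 31.5466280
  N ⇒ keep positive
  Lon: split at 3 digits → 165° and 45.0022′; 165 + 45.0022/60 = 165.7500367
  W → negative
Point 2:
  φ: split at 2 digits → 57° and 7.31462′; 57 + 7.31462/60 = 57.1219103
  N ⇒ keep positive
  Lon: split at 3 digits → 031° and 6.3637′; 31 + 6.3637/60 = 31.1060617
  W → negative
Point 3:
  Lat: degrees = first 2 digits = 51, minutes = 58.9885; 51 + 58.9885/60 = 51.9831417
  N → positive
  Lon: split at 3 digits → 164° and 43.60964′; 164 + 43.60964/60 = 164.7268273
  W → negative
Point 4:
  φ: degrees = first 2 digits = 7, minutes = 24.36372; 7 + 24.36372/60 = 7.4060620
  hemisphere S, so the sign is −
  λ: split at 3 digits → 001° and 35.0323′; 1 + 35.0323/60 = 1.5838717
  E → positive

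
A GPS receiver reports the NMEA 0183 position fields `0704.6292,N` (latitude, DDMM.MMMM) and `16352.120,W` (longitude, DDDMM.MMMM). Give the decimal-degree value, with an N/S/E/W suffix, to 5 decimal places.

Latitude: split at 2 digits → 07° and 4.6292′; 7 + 4.6292/60 = 7.077153
Lon: degrees = first 3 digits = 163, minutes = 52.12; 163 + 52.12/60 = 163.868667

7.07715° N, 163.86867° W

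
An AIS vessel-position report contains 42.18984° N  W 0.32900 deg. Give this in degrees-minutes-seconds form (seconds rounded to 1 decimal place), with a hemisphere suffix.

42°11′23.4″ N, 0°19′44.4″ W

Lat: whole degrees 42; 11.39040′ → 11′ and 23.424″
λ: 0.329000 × 60 = 19.74000′ → 19′, remainder × 60 = 44.400″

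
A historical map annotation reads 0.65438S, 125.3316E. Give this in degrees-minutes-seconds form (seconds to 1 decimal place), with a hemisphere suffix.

0°39′15.8″ S, 125°19′53.8″ E

Lat: whole degrees 0; 39.26280′ → 39′ and 15.768″
Longitude: 0.331600 × 60 = 19.89600′ → 19′, remainder × 60 = 53.760″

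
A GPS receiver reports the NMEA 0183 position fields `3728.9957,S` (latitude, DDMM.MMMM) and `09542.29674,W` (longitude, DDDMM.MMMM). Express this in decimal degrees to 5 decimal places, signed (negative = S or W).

-37.48326, -95.70495

Latitude: split at 2 digits → 37° and 28.9957′; 37 + 28.9957/60 = 37.483262
hemisphere S, so the sign is −
λ: degrees = first 3 digits = 95, minutes = 42.29674; 95 + 42.29674/60 = 95.704946
W → negative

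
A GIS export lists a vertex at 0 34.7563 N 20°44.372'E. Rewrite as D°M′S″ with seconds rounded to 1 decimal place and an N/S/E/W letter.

Lat: fractional minutes 0.75630 × 60 = 45.378″
Longitude: fractional minutes 0.37200 × 60 = 22.320″

0°34′45.4″ N, 20°44′22.3″ E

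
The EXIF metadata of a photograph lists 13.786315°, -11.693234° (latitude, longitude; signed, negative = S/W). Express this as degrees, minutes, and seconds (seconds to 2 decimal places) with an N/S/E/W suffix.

φ: whole degrees 13; 47.17890′ → 47′ and 10.7340″
Longitude is negative → W; |value| = 11.693234
λ: 0.693234° → 41.59404′; 0.59404 × 60 = 35.6424″

13°47′10.73″ N, 11°41′35.64″ W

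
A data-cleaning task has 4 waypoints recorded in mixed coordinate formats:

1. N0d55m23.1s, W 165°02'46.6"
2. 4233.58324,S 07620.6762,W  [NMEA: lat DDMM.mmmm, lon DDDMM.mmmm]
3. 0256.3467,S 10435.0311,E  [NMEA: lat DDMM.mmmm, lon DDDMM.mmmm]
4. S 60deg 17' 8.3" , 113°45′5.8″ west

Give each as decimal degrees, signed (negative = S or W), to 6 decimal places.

1. 0.923083, -165.046278
2. -42.559721, -76.344603
3. -2.939112, 104.583852
4. -60.285639, -113.751611

Point 1:
  Lat: 0 + 55/60 + 23.1/3600 = 0.9230833
  N ⇒ keep positive
  Lon: 165° + 2/60 + 46.6/3600 = 165 + 0.033333 + 0.012944 = 165.0462778
  hemisphere W, so the sign is −
Point 2:
  Latitude: split at 2 digits → 42° and 33.58324′; 42 + 33.58324/60 = 42.5597207
  S → negative
  Longitude: split at 3 digits → 076° and 20.6762′; 76 + 20.6762/60 = 76.3446033
  W ⇒ negate
Point 3:
  Lat: degrees = first 2 digits = 2, minutes = 56.3467; 2 + 56.3467/60 = 2.9391117
  hemisphere S, so the sign is −
  Lon: split at 3 digits → 104° and 35.0311′; 104 + 35.0311/60 = 104.5838517
  E → positive
Point 4:
  Lat: 60 + 17/60 + 8.3/3600 = 60.2856389
  hemisphere S, so the sign is −
  Longitude: 45′ + 5.8″ = 45.09667′; 113 + 45.09667/60 = 113.7516111
  W ⇒ negate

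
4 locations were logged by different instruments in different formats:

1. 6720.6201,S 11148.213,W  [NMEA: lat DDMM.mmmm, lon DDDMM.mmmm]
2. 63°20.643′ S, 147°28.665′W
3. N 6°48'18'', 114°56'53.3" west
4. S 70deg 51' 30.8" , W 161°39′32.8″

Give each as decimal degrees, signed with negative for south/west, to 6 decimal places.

Point 1:
  Lat: split at 2 digits → 67° and 20.6201′; 67 + 20.6201/60 = 67.3436683
  hemisphere S, so the sign is −
  Lon: split at 3 digits → 111° and 48.213′; 111 + 48.213/60 = 111.8035500
  W → negative
Point 2:
  Lat: 63 + 20.643/60 = 63.3440500
  S → negative
  Lon: 147 + 28.665/60 = 147.4777500
  hemisphere W, so the sign is −
Point 3:
  Lat: 48′ + 18″ = 48.30000′; 6 + 48.30000/60 = 6.8050000
  N ⇒ keep positive
  Lon: 114 + 56/60 + 53.3/3600 = 114.9481389
  W → negative
Point 4:
  Lat: 51′ + 30.8″ = 51.51333′; 70 + 51.51333/60 = 70.8585556
  hemisphere S, so the sign is −
  Lon: 39′ + 32.8″ = 39.54667′; 161 + 39.54667/60 = 161.6591111
  W → negative

1. -67.343668, -111.803550
2. -63.344050, -147.477750
3. 6.805000, -114.948139
4. -70.858556, -161.659111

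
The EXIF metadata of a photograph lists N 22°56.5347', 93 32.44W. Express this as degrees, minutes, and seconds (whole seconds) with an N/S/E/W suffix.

22°56′32″ N, 93°32′26″ W

Latitude: fractional minutes 0.53470 × 60 = 32.08″
Lon: 32.44000′ → 32′ and 0.44000 × 60 = 26.40″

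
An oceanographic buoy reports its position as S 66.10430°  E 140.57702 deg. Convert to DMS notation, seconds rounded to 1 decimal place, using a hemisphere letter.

Latitude: whole degrees 66; 6.25800′ → 6′ and 15.480″
Longitude: 0.577020 × 60 = 34.62120′ → 34′, remainder × 60 = 37.272″

66°06′15.5″ S, 140°34′37.3″ E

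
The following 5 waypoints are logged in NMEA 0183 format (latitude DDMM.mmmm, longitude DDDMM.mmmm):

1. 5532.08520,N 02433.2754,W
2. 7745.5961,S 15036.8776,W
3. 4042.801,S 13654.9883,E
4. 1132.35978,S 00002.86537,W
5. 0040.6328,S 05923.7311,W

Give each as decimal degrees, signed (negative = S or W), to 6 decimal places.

1. 55.534753, -24.554590
2. -77.759935, -150.614627
3. -40.713350, 136.916472
4. -11.539330, -0.047756
5. -0.677213, -59.395518

Point 1:
  Latitude: split at 2 digits → 55° and 32.0852′; 55 + 32.0852/60 = 55.5347533
  N ⇒ keep positive
  Lon: split at 3 digits → 024° and 33.2754′; 24 + 33.2754/60 = 24.5545900
  W → negative
Point 2:
  Latitude: split at 2 digits → 77° and 45.5961′; 77 + 45.5961/60 = 77.7599350
  S → negative
  λ: split at 3 digits → 150° and 36.8776′; 150 + 36.8776/60 = 150.6146267
  W → negative
Point 3:
  Lat: split at 2 digits → 40° and 42.801′; 40 + 42.801/60 = 40.7133500
  hemisphere S, so the sign is −
  λ: degrees = first 3 digits = 136, minutes = 54.9883; 136 + 54.9883/60 = 136.9164717
  E ⇒ keep positive
Point 4:
  φ: degrees = first 2 digits = 11, minutes = 32.35978; 11 + 32.35978/60 = 11.5393297
  S → negative
  Longitude: split at 3 digits → 000° and 2.86537′; 0 + 2.86537/60 = 0.0477562
  W ⇒ negate
Point 5:
  Lat: degrees = first 2 digits = 0, minutes = 40.6328; 0 + 40.6328/60 = 0.6772133
  S → negative
  Longitude: split at 3 digits → 059° and 23.7311′; 59 + 23.7311/60 = 59.3955183
  W → negative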